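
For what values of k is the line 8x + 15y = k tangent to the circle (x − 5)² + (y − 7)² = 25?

Tangency holds when the distance from the centre (5, 7) to the line equals the radius 5:
|8·5 + 15·7 − k| / √289 = 5
|k − (145)| = 5·17, so k = 230 or k = 60.

k = 60 or k = 230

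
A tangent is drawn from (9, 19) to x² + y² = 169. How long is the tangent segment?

√273

The centre is (0, 0) and r = 13. The square of the distance from P to the centre is 81 + 361 = 442.
Power of the point: PT² = |PO|² − r² = 273, so PT = √273.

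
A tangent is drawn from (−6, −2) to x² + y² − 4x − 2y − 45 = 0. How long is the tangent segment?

Centre (2, 1), r² = 50. |PO|² = (−8)² + (−3)² = 73.
By the tangent–radius right angle, tangent length = √(|PO|² − r²) = √23.

√23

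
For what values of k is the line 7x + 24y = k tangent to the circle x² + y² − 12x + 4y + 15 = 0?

k = −131 or k = 119

For a tangent, require d(centre, line) = r = 5.
|7·6 + 24·(−2) − k| / √625 = 5
|k − (−6)| = 5·25, so k = 119 or k = −131.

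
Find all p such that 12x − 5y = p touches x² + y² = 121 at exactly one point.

p = −143 or p = 143

Tangency holds when the distance from the centre (0, 0) to the line equals the radius 11:
|12·0 − 5·0 − p| / √169 = 11
|p| = 11·13, so p = 143 or p = −143.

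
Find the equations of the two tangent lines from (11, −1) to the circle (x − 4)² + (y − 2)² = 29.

2x − 5y = 27 and 5x + 2y = 53

Write the tangent as mx − y + (−1 − m·(11)) = 0 and set its distance from the centre to √29:
(−7m − (3))² = 29(m² + 1)
10m² + 21m − 10 = 0, so m = 2/5 or m = −5/2.
Through (11, −1) these give 2x − 5y = 27 and 5x + 2y = 53.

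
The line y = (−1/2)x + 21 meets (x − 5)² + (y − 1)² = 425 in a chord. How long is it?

From the line, y = (42 − x)/2. Substituting:
5x² − 120x = 0  ⟹  x² − 24x = 0
x = 24 or x = 0, giving (24, 9) and (0, 21).
|(24, 9) − (0, 21)| = √((24)² + (−12)²) = 12√5.

12√5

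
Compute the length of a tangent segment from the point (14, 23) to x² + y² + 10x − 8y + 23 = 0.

With centre O = (−5, 4), |OP|² = 722 and r² = 18.
The tangent meets the radius at right angles, so tangent² = |PO|² − r² = 722 − 18 = 704.

8√11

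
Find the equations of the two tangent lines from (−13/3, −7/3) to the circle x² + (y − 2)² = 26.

5x + y = −24 and x + 5y = −16

Let a tangent through (−13/3, −7/3) have slope m. Its distance from (0, 2) must equal √26:
[m·(13/3) − (13/3)]² = 26(m² + 1)
5m² + 26m + 5 = 0, so m = −5 or m = −1/5.
Through (−13/3, −7/3) these give 5x + y = −24 and x + 5y = −16.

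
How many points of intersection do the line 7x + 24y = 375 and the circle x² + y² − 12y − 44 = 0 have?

0

Centre (0, 6), r² = 80. Distance² from centre to line = (−231)²/625 = 53361/625.
Since d² > r², the line lies outside the circle.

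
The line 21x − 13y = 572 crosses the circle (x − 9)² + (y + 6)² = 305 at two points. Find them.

From the line, y = (−572 + 21x)/13. Substituting:
610x² − 23790x + 206180 = 0  ⟹  x² − 39x + 338 = 0
x = 26 or x = 13, giving (26, −2) and (13, −23).

(13, −23) and (26, −2)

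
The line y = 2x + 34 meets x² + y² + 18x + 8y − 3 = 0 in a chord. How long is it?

From the line, y = 2x + 34. Substituting:
5x² + 170x + 1425 = 0  ⟹  x² + 34x + 285 = 0
x = −15 or x = −19, giving (−15, 4) and (−19, −4).
|(−15, 4) − (−19, −4)| = √((4)² + (8)²) = 4√5.

4√5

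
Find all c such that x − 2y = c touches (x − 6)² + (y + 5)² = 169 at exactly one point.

For a tangent, require d(centre, line) = r = 13.
|1·6 − 2·(−5) − c| / √5 = 13
|c − (16)| = 13√5.

c = 16 ± 13√5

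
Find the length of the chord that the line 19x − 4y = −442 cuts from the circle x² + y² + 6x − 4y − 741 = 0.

Substitute y = (442 + 19x)/4:
377x² + 16588x + 176436 = 0  ⟹  x² + 44x + 468 = 0
x = −18 or x = −26, giving (−18, 25) and (−26, −13).
Chord length = distance between (−18, 25) and (−26, −13) = √1508 = 2√377.

2√377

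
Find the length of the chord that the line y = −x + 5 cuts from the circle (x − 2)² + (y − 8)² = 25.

5√2

Substitute y = −x + 5:
2x² + 2x − 12 = 0  ⟹  x² + x − 6 = 0
x = 2 or x = −3, giving (2, 3) and (−3, 8).
|(2, 3) − (−3, 8)| = √((5)² + (−5)²) = 5√2.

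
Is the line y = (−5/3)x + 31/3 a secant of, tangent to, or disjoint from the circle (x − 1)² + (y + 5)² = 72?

secant

Substituting the line into the circle gives 34x² − 478x + 1477 = 0.
Discriminant = (−478)² − 4·34·(1477) = 27612 > 0.
Two real roots: the line is a secant.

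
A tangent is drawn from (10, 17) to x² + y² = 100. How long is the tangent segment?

The centre is (0, 0) and r = 10. The square of the distance from P to the centre is 100 + 289 = 389.
By the tangent–radius right angle, tangent length = √(|PO|² − r²) = √289 = 17.

17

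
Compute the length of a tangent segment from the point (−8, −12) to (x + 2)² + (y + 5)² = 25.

With centre O = (−2, −5), |OP|² = 85 and r² = 25.
By the tangent–radius right angle, tangent length = √(|PO|² − r²) = √60 = 2√15.

2√15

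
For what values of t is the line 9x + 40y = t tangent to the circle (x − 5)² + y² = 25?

For a tangent, require d(centre, line) = r = 5.
|9·5 + 40·0 − t| / √1681 = 5
|t − (45)| = 5·41, so t = 250 or t = −160.

t = −160 or t = 250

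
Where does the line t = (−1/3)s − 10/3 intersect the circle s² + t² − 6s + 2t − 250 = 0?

From the line, t = (−10 − s)/3. Substituting:
10s² − 40s − 2210 = 0  ⟹  s² − 4s − 221 = 0
s = 17 or s = −13, giving (17, −9) and (−13, 1).

(−13, 1) and (17, −9)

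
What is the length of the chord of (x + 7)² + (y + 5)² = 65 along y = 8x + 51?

2√65

Substitute y = 8x + 51:
65x² + 910x + 3120 = 0  ⟹  x² + 14x + 48 = 0
x = −6 or x = −8, giving (−6, 3) and (−8, −13).
Chord length = distance between (−6, 3) and (−8, −13) = √260 = 2√65.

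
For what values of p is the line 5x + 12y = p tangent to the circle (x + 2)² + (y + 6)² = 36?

Tangency holds when the distance from the centre (−2, −6) to the line equals the radius 6:
|5·(−2) + 12·(−6) − p| / √169 = 6
|p − (−82)| = 6·13, so p = −4 or p = −160.

p = −160 or p = −4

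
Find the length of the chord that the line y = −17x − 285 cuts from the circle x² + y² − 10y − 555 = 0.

2√290

Express y = −17x − 285 and substitute into the circle:
290x² + 9860x + 83520 = 0  ⟹  x² + 34x + 288 = 0
x = −16 or x = −18, giving (−16, −13) and (−18, 21).
|(−16, −13) − (−18, 21)| = √((2)² + (−34)²) = 2√290.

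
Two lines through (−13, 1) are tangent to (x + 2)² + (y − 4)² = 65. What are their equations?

4x + 7y = −45 and 7x − 4y = −95

Write the tangent as mx − y + (1 − m·(−13)) = 0 and set its distance from the centre to √65:
[m·(11) − (3)]² = 65(m² + 1)
28m² − 33m − 28 = 0, so m = −4/7 or m = 7/4.
With m = −4/7: 4x + 7y = −45. With m = 7/4: 7x − 4y = −95.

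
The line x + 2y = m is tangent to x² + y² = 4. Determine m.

m = ±2√5

For a tangent, require d(centre, line) = r = 2.
|1·0 + 2·0 − m| / √5 = 2
|m| = 2√5.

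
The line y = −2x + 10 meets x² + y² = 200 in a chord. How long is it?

12√5

Substitute y = −2x + 10:
5x² − 40x − 100 = 0  ⟹  x² − 8x − 20 = 0
x = 10 or x = −2, giving (10, −10) and (−2, 14).
|(10, −10) − (−2, 14)| = √((12)² + (−24)²) = 12√5.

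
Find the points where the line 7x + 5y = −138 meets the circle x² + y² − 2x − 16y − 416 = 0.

(−19, −1) and (−14, −8)

Substitute y = (−138 − 7x)/5:
74x² + 2442x + 19684 = 0  ⟹  x² + 33x + 266 = 0
x = −14 or x = −19, giving (−14, −8) and (−19, −1).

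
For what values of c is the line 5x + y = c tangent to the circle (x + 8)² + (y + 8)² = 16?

The line touches the circle iff its distance from (−8, −8) is 4:
|5·(−8) + 1·(−8) − c| / √26 = 4
|c − (−48)| = 4√26.

c = −48 ± 4√26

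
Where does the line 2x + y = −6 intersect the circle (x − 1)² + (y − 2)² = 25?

(−4, 2) and (−2, −2)

From the line, y = −2x − 6. Substituting:
5x² + 30x + 40 = 0  ⟹  x² + 6x + 8 = 0
x = −2 or x = −4, giving (−2, −2) and (−4, 2).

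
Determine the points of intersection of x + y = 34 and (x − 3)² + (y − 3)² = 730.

(4, 30) and (30, 4)

From the line, y = −x + 34. Substituting:
2x² − 68x + 240 = 0  ⟹  x² − 34x + 120 = 0
x = 30 or x = 4, giving (30, 4) and (4, 30).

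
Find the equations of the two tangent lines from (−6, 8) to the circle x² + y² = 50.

Let a tangent through (−6, 8) have slope m. Its distance from (0, 0) must equal 5√2:
(6m − (−8))² = 50(m² + 1)
7m² − 48m − 7 = 0, so m = 7 or m = −1/7.
With m = 7: 7x − y = −50. With m = −1/7: x + 7y = 50.

7x − y = −50 and x + 7y = 50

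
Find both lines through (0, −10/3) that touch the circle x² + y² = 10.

x + 3y = −10 and x − 3y = 10

Let a tangent through (0, −10/3) have slope m. Its distance from (0, 0) must equal √10:
[m·(0) − (10/3)]² = 10(m² + 1)
9m² − 1 = 0, so m = −1/3 or m = 1/3.
With m = −1/3: x + 3y = −10. With m = 1/3: x − 3y = 10.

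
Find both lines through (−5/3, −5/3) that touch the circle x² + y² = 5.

Write the tangent as mx − y + (−5/3 − m·(−5/3)) = 0 and set its distance from the centre to √5:
(5/3m − (5/3))² = 5(m² + 1)
2m² + 5m + 2 = 0, so m = −2 or m = −1/2.
Through (−5/3, −5/3) these give 2x + y = −5 and x + 2y = −5.

2x + y = −5 and x + 2y = −5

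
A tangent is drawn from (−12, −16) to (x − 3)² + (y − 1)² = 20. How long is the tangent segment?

√494

The centre is (3, 1) and r = 2√5. The square of the distance from P to the centre is 225 + 289 = 514.
By the tangent–radius right angle, tangent length = √(|PO|² − r²) = √494.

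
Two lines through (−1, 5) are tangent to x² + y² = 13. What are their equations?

Let a tangent through (−1, 5) have slope m. Its distance from (0, 0) must equal √13:
[m·(1) − (−5)]² = 13(m² + 1)
6m² − 5m − 6 = 0, so m = −2/3 or m = 3/2.
With m = −2/3: 2x + 3y = 13. With m = 3/2: 3x − 2y = −13.

2x + 3y = 13 and 3x − 2y = −13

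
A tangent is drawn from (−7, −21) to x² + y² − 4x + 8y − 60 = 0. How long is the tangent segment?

√290

Centre (2, −4), r² = 80. |PO|² = (−9)² + (−17)² = 370.
Power of the point: PT² = |PO|² − r² = 290, so PT = √290.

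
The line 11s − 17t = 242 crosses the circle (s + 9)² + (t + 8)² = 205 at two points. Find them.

Express t = (−242 + 11s)/17 and substitute into the circle:
410s² + 2870s − 24600 = 0  ⟹  s² + 7s − 60 = 0
s = 5 or s = −12, giving (5, −11) and (−12, −22).

(−12, −22) and (5, −11)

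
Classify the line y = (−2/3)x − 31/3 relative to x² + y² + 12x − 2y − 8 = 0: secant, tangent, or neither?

d² = (2·(−6) + 3·1 − (−31))²/13 = 484/13; r² = 45.
Since d² < r², the line cuts the circle twice.

secant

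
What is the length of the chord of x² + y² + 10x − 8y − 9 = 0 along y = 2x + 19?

Centre (−5, 4), r² = 50. Perpendicular distance d from centre to line = |5| / √5 = 5/√5.
Chord = 2√(r² − d²) = 2·√(45) = 6√5.

6√5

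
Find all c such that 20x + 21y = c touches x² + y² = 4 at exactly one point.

c = −58 or c = 58

For a tangent, require d(centre, line) = r = 2.
|20·0 + 21·0 − c| / √841 = 2
|c| = 2·29, so c = 58 or c = −58.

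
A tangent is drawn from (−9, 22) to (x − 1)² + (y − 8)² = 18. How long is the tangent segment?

Centre (1, 8), r² = 18. |PO|² = (−10)² + (14)² = 296.
Power of the point: PT² = |PO|² − r² = 278, so PT = √278.

√278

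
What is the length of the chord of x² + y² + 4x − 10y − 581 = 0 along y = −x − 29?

Centre (−2, 5), r² = 610. Perpendicular distance d from centre to line = |32| / √2 = 32/√2.
Chord = 2√(r² − d²) = 2·√(98) = 14√2.

14√2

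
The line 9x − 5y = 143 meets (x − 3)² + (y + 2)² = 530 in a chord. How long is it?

The distance from (3, −2) to the line is 106/√106, and r² = 530.
Half the chord is √(r² − d²) = √(424), so the full chord is 4√106.

4√106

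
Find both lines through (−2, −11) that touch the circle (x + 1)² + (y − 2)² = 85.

A line y − (−11) = m(x − (−2)) is tangent when its distance from (−1, 2) is √85:
[m·(1) − (13)]² = 85(m² + 1)
42m² + 13m − 42 = 0, so m = 6/7 or m = −7/6.
Through (−2, −11) these give 6x − 7y = 65 and 7x + 6y = −80.

6x − 7y = 65 and 7x + 6y = −80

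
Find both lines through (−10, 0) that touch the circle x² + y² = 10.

x + 3y = −10 and x − 3y = −10

A line y − (0) = m(x − (−10)) is tangent when its distance from (0, 0) is √10:
[m·(10) − (0)]² = 10(m² + 1)
9m² − 1 = 0, so m = −1/3 or m = 1/3.
Through (−10, 0) these give x + 3y = −10 and x − 3y = −10.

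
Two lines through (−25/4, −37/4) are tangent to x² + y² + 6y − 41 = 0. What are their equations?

Let a tangent through (−25/4, −37/4) have slope m. Its distance from (0, −3) must equal 5√2:
(25/4m − (25/4))² = 50(m² + 1)
7m² + 50m + 7 = 0, so m = −7 or m = −1/7.
Through (−25/4, −37/4) these give 7x + y = −53 and x + 7y = −71.

7x + y = −53 and x + 7y = −71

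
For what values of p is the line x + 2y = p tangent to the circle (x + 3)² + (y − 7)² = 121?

p = 11 ± 11√5

Tangency holds when the distance from the centre (−3, 7) to the line equals the radius 11:
|1·(−3) + 2·7 − p| / √5 = 11
|p − (11)| = 11√5.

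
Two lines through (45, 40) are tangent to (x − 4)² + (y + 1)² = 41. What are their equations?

4x − 5y = −20 and 5x − 4y = 65

Let a tangent through (45, 40) have slope m. Its distance from (4, −1) must equal √41:
[m·(−41) − (−41)]² = 41(m² + 1)
20m² − 41m + 20 = 0, so m = 4/5 or m = 5/4.
With m = 4/5: 4x − 5y = −20. With m = 5/4: 5x − 4y = 65.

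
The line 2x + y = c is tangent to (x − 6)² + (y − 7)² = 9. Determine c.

c = 19 ± 3√5

For a tangent, require d(centre, line) = r = 3.
|2·6 + 1·7 − c| / √5 = 3
|c − (19)| = 3√5.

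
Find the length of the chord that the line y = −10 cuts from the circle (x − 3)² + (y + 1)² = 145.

From the line, y = −10. Substituting:
x² − 6x − 55 = 0
x = 11 or x = −5, giving (11, −10) and (−5, −10).
Chord length = distance between (11, −10) and (−5, −10) = √256 = 16.

16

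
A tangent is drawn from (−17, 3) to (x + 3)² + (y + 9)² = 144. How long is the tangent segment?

14

Centre (−3, −9), r² = 144. |PO|² = (−14)² + (12)² = 340.
The tangent meets the radius at right angles, so tangent² = |PO|² − r² = 340 − 144 = 196.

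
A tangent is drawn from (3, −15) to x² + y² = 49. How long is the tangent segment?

√185

The centre is (0, 0) and r = 7. The square of the distance from P to the centre is 9 + 225 = 234.
Power of the point: PT² = |PO|² − r² = 185, so PT = √185.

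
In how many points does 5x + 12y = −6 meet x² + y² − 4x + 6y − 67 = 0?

Centre (2, −3), r² = 80. Distance² from centre to line = (−20)²/169 = 400/169.
Since d² < r², the line cuts the circle twice.

2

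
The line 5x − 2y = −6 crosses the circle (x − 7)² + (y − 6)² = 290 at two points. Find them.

(−4, −7) and (8, 23)

Substitute y = (6 + 5x)/2:
29x² − 116x − 928 = 0  ⟹  x² − 4x − 32 = 0
x = 8 or x = −4, giving (8, 23) and (−4, −7).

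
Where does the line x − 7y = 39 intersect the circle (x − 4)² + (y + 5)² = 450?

Express y = (−39 + x)/7 and substitute into the circle:
50x² − 400x − 21250 = 0  ⟹  x² − 8x − 425 = 0
x = 25 or x = −17, giving (25, −2) and (−17, −8).

(−17, −8) and (25, −2)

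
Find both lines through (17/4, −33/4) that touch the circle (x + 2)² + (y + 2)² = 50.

Write the tangent as mx − y + (−33/4 − m·(17/4)) = 0 and set its distance from the centre to 5√2:
[m·(−25/4) − (25/4)]² = 50(m² + 1)
7m² − 50m + 7 = 0, so m = 1/7 or m = 7.
Through (17/4, −33/4) these give x − 7y = 62 and 7x − y = 38.

x − 7y = 62 and 7x − y = 38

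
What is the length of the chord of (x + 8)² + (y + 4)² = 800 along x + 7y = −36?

40√2

Express y = (−36 − x)/7 and substitute into the circle:
50x² + 800x − 36000 = 0  ⟹  x² + 16x − 720 = 0
x = 20 or x = −36, giving (20, −8) and (−36, 0).
|(20, −8) − (−36, 0)| = √((56)² + (−8)²) = 40√2.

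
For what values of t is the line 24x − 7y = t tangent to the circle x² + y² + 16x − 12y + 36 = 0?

t = −434 or t = −34

Tangency holds when the distance from the centre (−8, 6) to the line equals the radius 8:
|24·(−8) − 7·6 − t| / √625 = 8
|t − (−234)| = 8·25, so t = −34 or t = −434.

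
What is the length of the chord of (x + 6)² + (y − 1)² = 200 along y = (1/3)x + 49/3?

From the line, y = (49 + x)/3. Substituting:
10x² + 200x + 640 = 0  ⟹  x² + 20x + 64 = 0
x = −4 or x = −16, giving (−4, 15) and (−16, 11).
|(−4, 15) − (−16, 11)| = √((12)² + (4)²) = 4√10.

4√10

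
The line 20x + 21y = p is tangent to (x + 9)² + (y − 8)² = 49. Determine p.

The line touches the circle iff its distance from (−9, 8) is 7:
|20·(−9) + 21·8 − p| / √841 = 7
|p − (−12)| = 7·29, so p = 191 or p = −215.

p = −215 or p = 191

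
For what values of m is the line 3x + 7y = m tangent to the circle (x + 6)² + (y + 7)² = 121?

m = −67 ± 11√58

For a tangent, require d(centre, line) = r = 11.
|3·(−6) + 7·(−7) − m| / √58 = 11
|m − (−67)| = 11√58.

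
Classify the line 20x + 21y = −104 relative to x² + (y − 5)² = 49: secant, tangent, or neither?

neither

Substituting the line into the circle gives 841x² + 8360x + 22072 = 0.
Discriminant = (8360)² − 4·841·(22072) = −4360608 < 0.
No real roots: the line does not meet the circle.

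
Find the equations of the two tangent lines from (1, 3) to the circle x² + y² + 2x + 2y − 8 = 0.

Write the tangent as mx − y + (3 − m·(1)) = 0 and set its distance from the centre to √10:
(−2m − (−4))² = 10(m² + 1)
3m² + 8m − 3 = 0, so m = −3 or m = 1/3.
With m = −3: 3x + y = 6. With m = 1/3: x − 3y = −8.

3x + y = 6 and x − 3y = −8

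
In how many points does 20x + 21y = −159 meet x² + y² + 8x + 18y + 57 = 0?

Substituting the line into the circle gives 841x² + 2328x − 9684 = 0.
Δ = 5419584 − (−32576976) = 37996560.
Two real roots: the line is a secant.

2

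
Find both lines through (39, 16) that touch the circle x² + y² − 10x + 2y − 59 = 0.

Write the tangent as mx − y + (16 − m·(39)) = 0 and set its distance from the centre to √85:
(−34m − (−17))² = 85(m² + 1)
63m² − 68m + 12 = 0, so m = 2/9 or m = 6/7.
With m = 2/9: 2x − 9y = −66. With m = 6/7: 6x − 7y = 122.

2x − 9y = −66 and 6x − 7y = 122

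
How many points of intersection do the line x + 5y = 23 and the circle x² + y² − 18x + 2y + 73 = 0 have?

0

Substituting the line into the circle gives 26x² − 506x + 2584 = 0.
Δ = 256036 − 268736 = −12700.
No real roots: the line does not meet the circle.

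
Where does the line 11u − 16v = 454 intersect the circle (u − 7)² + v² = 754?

(2, −27) and (34, −5)

Express v = (−454 + 11u)/16 and substitute into the circle:
377u² − 13572u + 25636 = 0  ⟹  u² − 36u + 68 = 0
u = 34 or u = 2, giving (34, −5) and (2, −27).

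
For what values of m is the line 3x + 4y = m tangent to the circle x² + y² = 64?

m = −40 or m = 40

Tangency holds when the distance from the centre (0, 0) to the line equals the radius 8:
|3·0 + 4·0 − m| / √25 = 8
|m| = 8·5, so m = 40 or m = −40.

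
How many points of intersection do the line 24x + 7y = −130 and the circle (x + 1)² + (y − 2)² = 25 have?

Substituting the line into the circle gives 625x² + 7010x + 19560 = 0.
Discriminant = (7010)² − 4·625·(19560) = 240100 > 0.
Two real roots: the line is a secant.

2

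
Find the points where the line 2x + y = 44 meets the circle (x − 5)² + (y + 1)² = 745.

Substitute y = −2x + 44:
5x² − 190x + 1305 = 0  ⟹  x² − 38x + 261 = 0
x = 29 or x = 9, giving (29, −14) and (9, 26).

(9, 26) and (29, −14)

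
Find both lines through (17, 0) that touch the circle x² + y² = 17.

x − 4y = 17 and x + 4y = 17

Let a tangent through (17, 0) have slope m. Its distance from (0, 0) must equal √17:
(−17m − (0))² = 17(m² + 1)
16m² − 1 = 0, so m = 1/4 or m = −1/4.
Through (17, 0) these give x − 4y = 17 and x + 4y = 17.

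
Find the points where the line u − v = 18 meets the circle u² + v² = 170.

(7, −11) and (11, −7)

Express v = u − 18 and substitute into the circle:
2u² − 36u + 154 = 0  ⟹  u² − 18u + 77 = 0
u = 11 or u = 7, giving (11, −7) and (7, −11).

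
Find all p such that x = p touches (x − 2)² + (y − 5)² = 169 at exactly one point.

The line touches the circle iff its distance from (2, 5) is 13:
|1·2 + 0·5 − p| / √1 = 13
|p − (2)| = 13, so p = 15 or p = −11.

p = −11 or p = 15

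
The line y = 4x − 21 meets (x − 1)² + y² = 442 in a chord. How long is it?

10√17

Centre (1, 0), r² = 442. Perpendicular distance d from centre to line = |−17| / √17 = 17/√17.
Half the chord is √(r² − d²) = √(425), so the full chord is 10√17.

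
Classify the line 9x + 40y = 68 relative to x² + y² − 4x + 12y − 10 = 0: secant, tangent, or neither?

Substituting the line into the circle gives 1681x² − 11944x + 21264 = 0.
Δ = 142659136 − 142979136 = −320000.
No real roots: the line does not meet the circle.

neither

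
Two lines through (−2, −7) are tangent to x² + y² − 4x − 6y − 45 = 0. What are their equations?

Let a tangent through (−2, −7) have slope m. Its distance from (2, 3) must equal √58:
(4m − (10))² = 58(m² + 1)
21m² + 40m − 21 = 0, so m = 3/7 or m = −7/3.
With m = 3/7: 3x − 7y = 43. With m = −7/3: 7x + 3y = −35.

3x − 7y = 43 and 7x + 3y = −35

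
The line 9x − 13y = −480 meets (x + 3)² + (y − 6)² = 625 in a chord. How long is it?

5√10

From the line, y = (480 + 9x)/13. Substituting:
250x² + 8250x + 57500 = 0  ⟹  x² + 33x + 230 = 0
x = −10 or x = −23, giving (−10, 30) and (−23, 21).
Chord length = distance between (−10, 30) and (−23, 21) = √250 = 5√10.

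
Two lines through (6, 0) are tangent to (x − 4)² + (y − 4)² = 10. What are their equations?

3x − y = 18 and x + 3y = 6

Write the tangent as mx − y + (0 − m·(6)) = 0 and set its distance from the centre to √10:
(−2m − (4))² = 10(m² + 1)
3m² − 8m − 3 = 0, so m = 3 or m = −1/3.
With m = 3: 3x − y = 18. With m = −1/3: x + 3y = 6.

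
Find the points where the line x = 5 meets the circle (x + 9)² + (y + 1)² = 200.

(5, −3) and (5, 1)

The line gives x = 5. Substituting into the circle:
y² + 2y − 3 = 0
y = 1 or y = −3, giving (5, 1) and (5, −3).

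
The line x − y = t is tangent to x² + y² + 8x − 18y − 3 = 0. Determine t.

For a tangent, require d(centre, line) = r = 10.
|1·(−4) − 1·9 − t| / √2 = 10
|t − (−13)| = 10√2.

t = −13 ± 10√2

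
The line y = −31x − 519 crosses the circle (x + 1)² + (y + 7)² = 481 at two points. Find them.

(−17, 8) and (−16, −23)

Express y = −31x − 519 and substitute into the circle:
962x² + 31746x + 261664 = 0  ⟹  x² + 33x + 272 = 0
x = −16 or x = −17, giving (−16, −23) and (−17, 8).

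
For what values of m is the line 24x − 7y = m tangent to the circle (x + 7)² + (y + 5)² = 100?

The line touches the circle iff its distance from (−7, −5) is 10:
|24·(−7) − 7·(−5) − m| / √625 = 10
|m − (−133)| = 10·25, so m = 117 or m = −383.

m = −383 or m = 117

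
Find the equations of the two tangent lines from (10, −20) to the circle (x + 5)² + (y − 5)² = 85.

A line y − (−20) = m(x − (10)) is tangent when its distance from (−5, 5) is √85:
(−15m − (25))² = 85(m² + 1)
14m² + 75m + 54 = 0, so m = −9/2 or m = −6/7.
With m = −9/2: 9x + 2y = 50. With m = −6/7: 6x + 7y = −80.

9x + 2y = 50 and 6x + 7y = −80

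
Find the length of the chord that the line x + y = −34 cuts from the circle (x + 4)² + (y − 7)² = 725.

From the line, y = −x − 34. Substituting:
2x² + 90x + 972 = 0  ⟹  x² + 45x + 486 = 0
x = −18 or x = −27, giving (−18, −16) and (−27, −7).
|(−18, −16) − (−27, −7)| = √((9)² + (−9)²) = 9√2.

9√2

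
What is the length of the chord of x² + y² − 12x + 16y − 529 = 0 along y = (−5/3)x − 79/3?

From the line, y = (−79 − 5x)/3. Substituting:
34x² + 442x − 2312 = 0  ⟹  x² + 13x − 68 = 0
x = 4 or x = −17, giving (4, −33) and (−17, 2).
|(4, −33) − (−17, 2)| = √((21)² + (−35)²) = 7√34.

7√34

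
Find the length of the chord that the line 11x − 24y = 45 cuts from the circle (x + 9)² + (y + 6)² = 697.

2√697

The distance from (−9, −6) to the line is 0/√697, and r² = 697.
Chord = 2√(r² − d²) = 2·√(697) = 2√697.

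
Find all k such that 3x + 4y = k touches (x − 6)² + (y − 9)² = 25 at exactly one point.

For a tangent, require d(centre, line) = r = 5.
|3·6 + 4·9 − k| / √25 = 5
|k − (54)| = 5·5, so k = 79 or k = 29.

k = 29 or k = 79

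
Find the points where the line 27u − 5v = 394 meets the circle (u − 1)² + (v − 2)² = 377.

Substitute v = (−394 + 27u)/5:
754u² − 21866u + 153816 = 0  ⟹  u² − 29u + 204 = 0
u = 17 or u = 12, giving (17, 13) and (12, −14).

(12, −14) and (17, 13)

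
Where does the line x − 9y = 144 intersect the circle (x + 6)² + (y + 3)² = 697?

From the line, y = (−144 + x)/9. Substituting:
82x² + 738x − 39852 = 0  ⟹  x² + 9x − 486 = 0
x = 18 or x = −27, giving (18, −14) and (−27, −19).

(−27, −19) and (18, −14)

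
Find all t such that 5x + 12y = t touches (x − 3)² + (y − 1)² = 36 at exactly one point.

t = −51 or t = 105

Tangency holds when the distance from the centre (3, 1) to the line equals the radius 6:
|5·3 + 12·1 − t| / √169 = 6
|t − (27)| = 6·13, so t = 105 or t = −51.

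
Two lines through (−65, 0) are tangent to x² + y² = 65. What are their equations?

A line y − (0) = m(x − (−65)) is tangent when its distance from (0, 0) is √65:
(65m − (0))² = 65(m² + 1)
64m² − 1 = 0, so m = −1/8 or m = 1/8.
Through (−65, 0) these give x + 8y = −65 and x − 8y = −65.

x + 8y = −65 and x − 8y = −65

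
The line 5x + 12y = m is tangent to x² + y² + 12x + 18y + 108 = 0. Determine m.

m = −177 or m = −99

Tangency holds when the distance from the centre (−6, −9) to the line equals the radius 3:
|5·(−6) + 12·(−9) − m| / √169 = 3
|m − (−138)| = 3·13, so m = −99 or m = −177.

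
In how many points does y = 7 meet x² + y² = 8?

Substituting the line into the circle gives x² + 41 = 0.
Discriminant = (0)² − 4·1·(41) = −164 < 0.
No real roots: the line does not meet the circle.

0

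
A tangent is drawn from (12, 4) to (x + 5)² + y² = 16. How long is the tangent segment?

17

The centre is (−5, 0) and r = 4. The square of the distance from P to the centre is 289 + 16 = 305.
By the tangent–radius right angle, tangent length = √(|PO|² − r²) = √289 = 17.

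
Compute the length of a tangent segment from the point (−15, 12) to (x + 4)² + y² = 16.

With centre O = (−4, 0), |OP|² = 265 and r² = 16.
By the tangent–radius right angle, tangent length = √(|PO|² − r²) = √249.

√249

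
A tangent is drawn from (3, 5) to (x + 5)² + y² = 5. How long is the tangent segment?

Centre (−5, 0), r² = 5. |PO|² = (8)² + (5)² = 89.
Power of the point: PT² = |PO|² − r² = 84, so PT = 2√21.

2√21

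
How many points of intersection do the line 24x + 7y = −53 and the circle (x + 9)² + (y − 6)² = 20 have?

Substituting the line into the circle gives 625x² + 5442x + 12014 = 0.
Discriminant = (5442)² − 4·625·(12014) = −419636 < 0.
No real roots: the line does not meet the circle.

0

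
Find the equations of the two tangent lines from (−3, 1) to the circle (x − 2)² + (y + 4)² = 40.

Let a tangent through (−3, 1) have slope m. Its distance from (2, −4) must equal 2√10:
(5m − (−5))² = 40(m² + 1)
3m² − 10m + 3 = 0, so m = 1/3 or m = 3.
Through (−3, 1) these give x − 3y = −6 and 3x − y = −10.

x − 3y = −6 and 3x − y = −10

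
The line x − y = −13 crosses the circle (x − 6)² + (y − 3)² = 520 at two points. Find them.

(−16, −3) and (12, 25)

From the line, y = x + 13. Substituting:
2x² + 8x − 384 = 0  ⟹  x² + 4x − 192 = 0
x = 12 or x = −16, giving (12, 25) and (−16, −3).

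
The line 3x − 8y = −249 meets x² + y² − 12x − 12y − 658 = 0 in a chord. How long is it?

2√73

Substitute y = (249 + 3x)/8:
73x² + 438x − 4015 = 0  ⟹  x² + 6x − 55 = 0
x = 5 or x = −11, giving (5, 33) and (−11, 27).
Chord length = distance between (5, 33) and (−11, 27) = √292 = 2√73.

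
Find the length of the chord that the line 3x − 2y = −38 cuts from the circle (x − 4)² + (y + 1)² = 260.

4√13

Centre (4, −1), r² = 260. Perpendicular distance d from centre to line = |52| / √13 = 52/√13.
Half the chord is √(r² − d²) = √(52), so the full chord is 4√13.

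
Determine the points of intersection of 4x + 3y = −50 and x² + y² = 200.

(−14, 2) and (−2, −14)

Substitute y = (−50 − 4x)/3:
25x² + 400x + 700 = 0  ⟹  x² + 16x + 28 = 0
x = −2 or x = −14, giving (−2, −14) and (−14, 2).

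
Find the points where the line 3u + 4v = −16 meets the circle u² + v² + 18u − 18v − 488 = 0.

Substitute v = (−16 − 3u)/4:
25u² + 600u − 6400 = 0  ⟹  u² + 24u − 256 = 0
u = 8 or u = −32, giving (8, −10) and (−32, 20).

(−32, 20) and (8, −10)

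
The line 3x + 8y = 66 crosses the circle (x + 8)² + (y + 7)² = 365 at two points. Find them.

From the line, y = (66 − 3x)/8. Substituting:
73x² + 292x − 4380 = 0  ⟹  x² + 4x − 60 = 0
x = 6 or x = −10, giving (6, 6) and (−10, 12).

(−10, 12) and (6, 6)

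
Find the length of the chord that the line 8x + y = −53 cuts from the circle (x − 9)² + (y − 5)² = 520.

4√65

The distance from (9, 5) to the line is 130/√65, and r² = 520.
Chord = 2√(r² − d²) = 2·√(260) = 4√65.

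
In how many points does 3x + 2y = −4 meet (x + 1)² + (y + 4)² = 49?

Substituting the line into the circle gives 13x² − 16x − 176 = 0.
Δ = 256 − (−9152) = 9408.
Two real roots: the line is a secant.

2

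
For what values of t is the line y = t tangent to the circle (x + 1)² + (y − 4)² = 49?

The line touches the circle iff its distance from (−1, 4) is 7:
|0·(−1) + 1·4 − t| / √1 = 7
|t − (4)| = 7, so t = 11 or t = −3.

t = −3 or t = 11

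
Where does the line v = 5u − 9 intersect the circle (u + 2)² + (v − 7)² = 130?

(1, −4) and (5, 16)

Substitute v = 5u − 9:
26u² − 156u + 130 = 0  ⟹  u² − 6u + 5 = 0
u = 5 or u = 1, giving (5, 16) and (1, −4).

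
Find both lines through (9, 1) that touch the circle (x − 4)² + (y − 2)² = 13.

A line y − (1) = m(x − (9)) is tangent when its distance from (4, 2) is √13:
[m·(−5) − (1)]² = 13(m² + 1)
6m² + 5m − 6 = 0, so m = −3/2 or m = 2/3.
With m = −3/2: 3x + 2y = 29. With m = 2/3: 2x − 3y = 15.

3x + 2y = 29 and 2x − 3y = 15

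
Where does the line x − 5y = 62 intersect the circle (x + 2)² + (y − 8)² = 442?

From the line, y = (−62 + x)/5. Substituting:
26x² − 104x − 546 = 0  ⟹  x² − 4x − 21 = 0
x = 7 or x = −3, giving (7, −11) and (−3, −13).

(−3, −13) and (7, −11)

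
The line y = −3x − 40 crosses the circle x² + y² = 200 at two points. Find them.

(−14, 2) and (−10, −10)

From the line, y = −3x − 40. Substituting:
10x² + 240x + 1400 = 0  ⟹  x² + 24x + 140 = 0
x = −10 or x = −14, giving (−10, −10) and (−14, 2).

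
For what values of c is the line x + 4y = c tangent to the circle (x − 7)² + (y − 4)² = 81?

Tangency holds when the distance from the centre (7, 4) to the line equals the radius 9:
|1·7 + 4·4 − c| / √17 = 9
|c − (23)| = 9√17.

c = 23 ± 9√17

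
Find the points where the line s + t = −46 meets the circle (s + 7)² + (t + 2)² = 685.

Express t = −s − 46 and substitute into the circle:
2s² + 102s + 1300 = 0  ⟹  s² + 51s + 650 = 0
s = −25 or s = −26, giving (−25, −21) and (−26, −20).

(−26, −20) and (−25, −21)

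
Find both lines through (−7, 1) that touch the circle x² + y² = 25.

3x − 4y = −25 and 4x + 3y = −25

A line y − (1) = m(x − (−7)) is tangent when its distance from (0, 0) is 5:
(7m − (−1))² = 25(m² + 1)
12m² + 7m − 12 = 0, so m = 3/4 or m = −4/3.
With m = 3/4: 3x − 4y = −25. With m = −4/3: 4x + 3y = −25.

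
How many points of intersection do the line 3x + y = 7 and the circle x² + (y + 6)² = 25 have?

2

Centre (0, −6), r² = 25. Distance² from centre to line = (−13)²/10 = 169/10.
Since d² < r², the line cuts the circle twice.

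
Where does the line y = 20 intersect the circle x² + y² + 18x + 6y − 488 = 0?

Express y = 20 and substitute into the circle:
x² + 18x + 32 = 0
x = −2 or x = −16, giving (−2, 20) and (−16, 20).

(−16, 20) and (−2, 20)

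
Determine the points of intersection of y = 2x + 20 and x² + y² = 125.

Express y = 2x + 20 and substitute into the circle:
5x² + 80x + 275 = 0  ⟹  x² + 16x + 55 = 0
x = −5 or x = −11, giving (−5, 10) and (−11, −2).

(−11, −2) and (−5, 10)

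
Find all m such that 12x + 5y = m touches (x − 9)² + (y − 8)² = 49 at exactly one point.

For a tangent, require d(centre, line) = r = 7.
|12·9 + 5·8 − m| / √169 = 7
|m − (148)| = 7·13, so m = 239 or m = 57.

m = 57 or m = 239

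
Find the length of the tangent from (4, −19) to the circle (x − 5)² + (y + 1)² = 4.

Centre (5, −1), r² = 4. |PO|² = (−1)² + (−18)² = 325.
By the tangent–radius right angle, tangent length = √(|PO|² − r²) = √321.

√321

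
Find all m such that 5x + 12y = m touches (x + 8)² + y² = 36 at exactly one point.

For a tangent, require d(centre, line) = r = 6.
|5·(−8) + 12·0 − m| / √169 = 6
|m − (−40)| = 6·13, so m = 38 or m = −118.

m = −118 or m = 38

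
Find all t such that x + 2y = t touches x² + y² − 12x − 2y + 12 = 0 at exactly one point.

t = 8 ± 5√5

The line touches the circle iff its distance from (6, 1) is 5:
|1·6 + 2·1 − t| / √5 = 5
|t − (8)| = 5√5.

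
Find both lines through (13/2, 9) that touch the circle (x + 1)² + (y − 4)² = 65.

4x + 7y = 89 and 8x + y = 61

Let a tangent through (13/2, 9) have slope m. Its distance from (−1, 4) must equal √65:
(−15/2m − (−5))² = 65(m² + 1)
7m² + 60m + 32 = 0, so m = −4/7 or m = −8.
With m = −4/7: 4x + 7y = 89. With m = −8: 8x + y = 61.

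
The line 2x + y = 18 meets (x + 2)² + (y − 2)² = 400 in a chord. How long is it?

16√5

Centre (−2, 2), r² = 400. Perpendicular distance d from centre to line = |−20| / √5 = 20/√5.
Half the chord is √(r² − d²) = √(320), so the full chord is 16√5.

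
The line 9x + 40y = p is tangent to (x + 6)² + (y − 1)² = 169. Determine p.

p = −547 or p = 519

The line touches the circle iff its distance from (−6, 1) is 13:
|9·(−6) + 40·1 − p| / √1681 = 13
|p − (−14)| = 13·41, so p = 519 or p = −547.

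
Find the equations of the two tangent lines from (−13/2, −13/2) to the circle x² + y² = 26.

Let a tangent through (−13/2, −13/2) have slope m. Its distance from (0, 0) must equal √26:
(13/2m − (13/2))² = 26(m² + 1)
5m² − 26m + 5 = 0, so m = 5 or m = 1/5.
With m = 5: 5x − y = −26. With m = 1/5: x − 5y = 26.

5x − y = −26 and x − 5y = 26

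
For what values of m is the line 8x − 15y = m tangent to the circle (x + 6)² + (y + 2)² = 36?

m = −120 or m = 84

Tangency holds when the distance from the centre (−6, −2) to the line equals the radius 6:
|8·(−6) − 15·(−2) − m| / √289 = 6
|m − (−18)| = 6·17, so m = 84 or m = −120.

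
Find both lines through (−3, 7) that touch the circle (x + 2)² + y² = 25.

4x − 3y = −33 and 3x + 4y = 19

Let a tangent through (−3, 7) have slope m. Its distance from (−2, 0) must equal 5:
[m·(1) − (−7)]² = 25(m² + 1)
12m² − 7m − 12 = 0, so m = 4/3 or m = −3/4.
With m = 4/3: 4x − 3y = −33. With m = −3/4: 3x + 4y = 19.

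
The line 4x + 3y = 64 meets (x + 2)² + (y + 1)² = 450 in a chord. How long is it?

30

The distance from (−2, −1) to the line is 75/√25, and r² = 450.
Chord = 2√(r² − d²) = 2·√(225) = 30.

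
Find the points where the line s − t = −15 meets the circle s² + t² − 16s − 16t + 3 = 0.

Substitute t = s + 15:
2s² − 2s − 12 = 0  ⟹  s² − s − 6 = 0
s = 3 or s = −2, giving (3, 18) and (−2, 13).

(−2, 13) and (3, 18)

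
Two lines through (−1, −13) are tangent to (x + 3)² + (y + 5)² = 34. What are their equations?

5x − 3y = 34 and 3x + 5y = −68

A line y − (−13) = m(x − (−1)) is tangent when its distance from (−3, −5) is √34:
[m·(−2) − (8)]² = 34(m² + 1)
15m² − 16m − 15 = 0, so m = 5/3 or m = −3/5.
With m = 5/3: 5x − 3y = 34. With m = −3/5: 3x + 5y = −68.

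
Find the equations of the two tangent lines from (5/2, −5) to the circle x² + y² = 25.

Write the tangent as mx − y + (−5 − m·(5/2)) = 0 and set its distance from the centre to 5:
(−5/2m − (5))² = 25(m² + 1)
3m² − 4m = 0, so m = 0 or m = 4/3.
Through (5/2, −5) these give y = −5 and 4x − 3y = 25.

y = −5 and 4x − 3y = 25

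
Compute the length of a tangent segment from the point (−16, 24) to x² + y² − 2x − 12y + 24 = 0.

Centre (1, 6), r² = 13. |PO|² = (−17)² + (18)² = 613.
Power of the point: PT² = |PO|² − r² = 600, so PT = 10√6.

10√6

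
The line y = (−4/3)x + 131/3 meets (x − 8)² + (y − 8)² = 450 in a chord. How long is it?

The distance from (8, 8) to the line is 75/√25, and r² = 450.
Chord = 2√(r² − d²) = 2·√(225) = 30.

30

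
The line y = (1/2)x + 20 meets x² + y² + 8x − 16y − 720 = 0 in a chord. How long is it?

The distance from (−4, 8) to the line is 20/√5, and r² = 800.
Chord = 2√(r² − d²) = 2·√(720) = 24√5.

24√5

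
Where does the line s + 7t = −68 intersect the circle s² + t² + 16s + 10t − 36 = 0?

(−19, −7) and (2, −10)

Express t = (−68 − s)/7 and substitute into the circle:
50s² + 850s − 1900 = 0  ⟹  s² + 17s − 38 = 0
s = 2 or s = −19, giving (2, −10) and (−19, −7).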